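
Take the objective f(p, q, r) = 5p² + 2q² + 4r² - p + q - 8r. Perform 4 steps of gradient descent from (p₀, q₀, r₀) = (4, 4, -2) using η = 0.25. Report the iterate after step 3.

∇f = (10p - 1, 4q + 1, 8r - 8)
Step 1: at (4, 4, -2), ∇f = (39, 17, -24) → (4, 4, -2) − 0.25·(39, 17, -24) = (-5.75, -0.25, 4)
Step 2: at (-5.75, -0.25, 4), ∇f = (-58.5, 0, 24) → (-5.75, -0.25, 4) − 0.25·(-58.5, 0, 24) = (8.875, -0.25, -2)
Step 3: at (8.875, -0.25, -2), ∇f = (87.75, 0, -24) → (8.875, -0.25, -2) − 0.25·(87.75, 0, -24) = (-13.0625, -0.25, 4)

(-13.0625, -0.25, 4)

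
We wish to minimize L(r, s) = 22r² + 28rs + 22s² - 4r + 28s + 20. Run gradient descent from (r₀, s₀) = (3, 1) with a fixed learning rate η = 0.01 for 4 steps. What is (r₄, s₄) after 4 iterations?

(0.84665088, -1.15334912)

∇L = (44r + 28s - 4, 28r + 44s + 28)
(r₁, s₁) = (3, 1) − 0.01·(156, 156) = (1.44, -0.56)
(r₂, s₂) = (1.44, -0.56) − 0.01·(43.68, 43.68) = (1.0032, -0.9968)
(r₃, s₃) = (1.0032, -0.9968) − 0.01·(12.2304, 12.2304) = (0.880896, -1.119104)
(r₄, s₄) = (0.880896, -1.119104) − 0.01·(3.424512, 3.424512) = (0.84665088, -1.15334912)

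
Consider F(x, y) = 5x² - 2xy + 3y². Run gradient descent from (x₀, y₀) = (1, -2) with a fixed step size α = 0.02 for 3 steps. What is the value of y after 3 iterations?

-1.286336

∇F = (10x - 2y, -2x + 6y)
Step 1: at (1, -2), ∇F = (14, -14) → (1, -2) − 0.02·(14, -14) = (0.72, -1.72)
Step 2: at (0.72, -1.72), ∇F = (10.64, -11.76) → (0.72, -1.72) − 0.02·(10.64, -11.76) = (0.5072, -1.4848)
Step 3: at (0.5072, -1.4848), ∇F = (8.0416, -9.9232) → (0.5072, -1.4848) − 0.02·(8.0416, -9.9232) = (0.346368, -1.286336)
y = -1.286336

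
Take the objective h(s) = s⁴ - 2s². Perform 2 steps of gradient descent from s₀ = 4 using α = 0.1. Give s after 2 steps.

3172

h′(s) = 4s³ - 4s
s₁ = 4 − 0.1·240 = -20
s₂ = -20 − 0.1·(-31920) = 3172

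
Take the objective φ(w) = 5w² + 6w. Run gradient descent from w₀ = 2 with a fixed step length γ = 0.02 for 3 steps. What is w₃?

0.7312

φ′(w) = 10w + 6
Step 1: φ′(2) = 26; w₁ = 2 − 0.02·26 = 1.48
Step 2: φ′(1.48) = 20.8; w₂ = 1.48 − 0.02·20.8 = 1.064
Step 3: φ′(1.064) = 16.64; w₃ = 1.064 − 0.02·16.64 = 0.7312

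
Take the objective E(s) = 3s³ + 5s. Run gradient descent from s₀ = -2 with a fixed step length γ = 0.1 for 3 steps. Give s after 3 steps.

E′(s) = 9s² + 5
s₁ = -2 − 0.1·41 = -6.1
s₂ = -6.1 − 0.1·339.89 = -40.089
s₃ = -40.089 − 0.1·14469.151289 = -1487.0041289

-1487.0041289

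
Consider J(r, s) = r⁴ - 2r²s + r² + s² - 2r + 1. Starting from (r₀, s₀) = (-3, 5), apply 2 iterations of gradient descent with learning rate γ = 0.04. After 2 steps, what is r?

-1.19587584

∇J = (4r³ - 4rs + 2r - 2, -2r² + 2s)
(r₁, s₁) = (-3, 5) − 0.04·(-56, -8) = (-0.76, 5.32)
(r₂, s₂) = (-0.76, 5.32) − 0.04·(10.896896, 9.4848) = (-1.19587584, 4.940608)
r = -1.19587584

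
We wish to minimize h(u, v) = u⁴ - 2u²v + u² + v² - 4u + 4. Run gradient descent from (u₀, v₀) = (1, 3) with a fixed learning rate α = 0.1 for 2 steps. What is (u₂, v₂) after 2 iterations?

∇h = (4u³ - 4uv + 2u - 4, -2u² + 2v)
(u₁, v₁) = (1, 3) − 0.1·(-10, 4) = (2, 2.6)
(u₂, v₂) = (2, 2.6) − 0.1·(11.2, -2.8) = (0.88, 2.88)

(0.88, 2.88)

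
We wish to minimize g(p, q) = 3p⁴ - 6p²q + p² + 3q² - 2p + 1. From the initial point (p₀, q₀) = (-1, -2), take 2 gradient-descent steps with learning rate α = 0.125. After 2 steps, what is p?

-91.25

∇g = (12p³ - 12pq + 2p - 2, -6p² + 6q)
Step 1: at (-1, -2), ∇g = (-40, -18) → (-1, -2) − 0.125·(-40, -18) = (4, 0.25)
Step 2: at (4, 0.25), ∇g = (762, -94.5) → (4, 0.25) − 0.125·(762, -94.5) = (-91.25, 12.0625)
p = -91.25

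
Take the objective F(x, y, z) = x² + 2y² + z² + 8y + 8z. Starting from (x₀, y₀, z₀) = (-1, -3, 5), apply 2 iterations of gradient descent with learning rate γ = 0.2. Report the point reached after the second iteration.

(-0.36, -2.04, -0.76)

∇F = (2x, 4y + 8, 2z + 8)
(x₁, y₁, z₁) = (-1, -3, 5) − 0.2·(-2, -4, 18) = (-0.6, -2.2, 1.4)
(x₂, y₂, z₂) = (-0.6, -2.2, 1.4) − 0.2·(-1.2, -0.8, 10.8) = (-0.36, -2.04, -0.76)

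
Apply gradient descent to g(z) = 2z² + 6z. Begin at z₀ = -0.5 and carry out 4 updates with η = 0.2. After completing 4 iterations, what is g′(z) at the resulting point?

g′(z) = 4z + 6
Step 1: g′(-0.5) = 4; z₁ = -0.5 − 0.2·4 = -1.3
Step 2: g′(-1.3) = 0.8; z₂ = -1.3 − 0.2·0.8 = -1.46
Step 3: g′(-1.46) = 0.16; z₃ = -1.46 − 0.2·0.16 = -1.492
Step 4: g′(-1.492) = 0.032; z₄ = -1.492 − 0.2·0.032 = -1.4984
g′(z) at (-1.4984) = 0.0064

0.0064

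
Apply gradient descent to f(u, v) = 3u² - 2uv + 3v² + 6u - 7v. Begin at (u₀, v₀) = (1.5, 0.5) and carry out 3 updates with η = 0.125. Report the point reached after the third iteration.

(-0.578125, 1.046875)

∇f = (6u - 2v + 6, -2u + 6v - 7)
Step 1: at (1.5, 0.5), ∇f = (14, -7) → (1.5, 0.5) − 0.125·(14, -7) = (-0.25, 1.375)
Step 2: at (-0.25, 1.375), ∇f = (1.75, 1.75) → (-0.25, 1.375) − 0.125·(1.75, 1.75) = (-0.46875, 1.15625)
Step 3: at (-0.46875, 1.15625), ∇f = (0.875, 0.875) → (-0.46875, 1.15625) − 0.125·(0.875, 0.875) = (-0.578125, 1.046875)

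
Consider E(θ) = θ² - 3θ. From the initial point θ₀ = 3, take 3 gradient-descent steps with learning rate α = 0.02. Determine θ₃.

2.827104

E′(θ) = 2θ - 3
θ₁ = 3 − 0.02·3 = 2.94
θ₂ = 2.94 − 0.02·2.88 = 2.8824
θ₃ = 2.8824 − 0.02·2.7648 = 2.827104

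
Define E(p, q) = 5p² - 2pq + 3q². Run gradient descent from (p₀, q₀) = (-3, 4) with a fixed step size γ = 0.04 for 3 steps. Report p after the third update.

-0.237632

∇E = (10p - 2q, -2p + 6q)
Step 1: at (-3, 4), ∇E = (-38, 30) → (-3, 4) − 0.04·(-38, 30) = (-1.48, 2.8)
Step 2: at (-1.48, 2.8), ∇E = (-20.4, 19.76) → (-1.48, 2.8) − 0.04·(-20.4, 19.76) = (-0.664, 2.0096)
Step 3: at (-0.664, 2.0096), ∇E = (-10.6592, 13.3856) → (-0.664, 2.0096) − 0.04·(-10.6592, 13.3856) = (-0.237632, 1.474176)
p = -0.237632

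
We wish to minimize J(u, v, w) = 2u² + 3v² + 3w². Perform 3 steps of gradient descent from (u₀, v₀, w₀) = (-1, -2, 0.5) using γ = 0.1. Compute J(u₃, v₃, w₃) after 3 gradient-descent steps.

∇J = (4u, 6v, 6w)
Step 1: at (-1, -2, 0.5), ∇J = (-4, -12, 3) → (-1, -2, 0.5) − 0.1·(-4, -12, 3) = (-0.6, -0.8, 0.2)
Step 2: at (-0.6, -0.8, 0.2), ∇J = (-2.4, -4.8, 1.2) → (-0.6, -0.8, 0.2) − 0.1·(-2.4, -4.8, 1.2) = (-0.36, -0.32, 0.08)
Step 3: at (-0.36, -0.32, 0.08), ∇J = (-1.44, -1.92, 0.48) → (-0.36, -0.32, 0.08) − 0.1·(-1.44, -1.92, 0.48) = (-0.216, -0.128, 0.032)
J(-0.216, -0.128, 0.032) = 0.145536

0.145536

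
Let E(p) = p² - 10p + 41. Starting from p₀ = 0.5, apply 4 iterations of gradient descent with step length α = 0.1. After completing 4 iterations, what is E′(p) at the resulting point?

E′(p) = 2p - 10
Step 1: E′(0.5) = -9; p₁ = 0.5 − 0.1·(-9) = 1.4
Step 2: E′(1.4) = -7.2; p₂ = 1.4 − 0.1·(-7.2) = 2.12
Step 3: E′(2.12) = -5.76; p₃ = 2.12 − 0.1·(-5.76) = 2.696
Step 4: E′(2.696) = -4.608; p₄ = 2.696 − 0.1·(-4.608) = 3.1568
E′(p) at (3.1568) = -3.6864

-3.6864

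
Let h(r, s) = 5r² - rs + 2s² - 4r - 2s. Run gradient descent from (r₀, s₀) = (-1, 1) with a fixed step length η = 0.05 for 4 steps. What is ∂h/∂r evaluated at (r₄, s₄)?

∇h = (10r - s - 4, -r + 4s - 2)
(r₁, s₁) = (-1, 1) − 0.05·(-15, 3) = (-0.25, 0.85)
(r₂, s₂) = (-0.25, 0.85) − 0.05·(-7.35, 1.65) = (0.1175, 0.7675)
(r₃, s₃) = (0.1175, 0.7675) − 0.05·(-3.5925, 0.9525) = (0.297125, 0.719875)
(r₄, s₄) = (0.297125, 0.719875) − 0.05·(-1.748625, 0.582375) = (0.38455625, 0.69075625)
∂h/∂r at (0.38455625, 0.69075625) = -0.84519375

-0.84519375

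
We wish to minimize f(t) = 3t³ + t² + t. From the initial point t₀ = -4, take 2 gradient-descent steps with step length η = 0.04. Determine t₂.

f′(t) = 9t² + 2t + 1
t₁ = -4 − 0.04·137 = -9.48
t₂ = -9.48 − 0.04·790.8736 = -41.114944

-41.114944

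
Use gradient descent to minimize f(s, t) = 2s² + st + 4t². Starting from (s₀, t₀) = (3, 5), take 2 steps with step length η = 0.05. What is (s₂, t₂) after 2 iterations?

∇f = (4s + t, s + 8t)
Step 1: at (3, 5), ∇f = (17, 43) → (3, 5) − 0.05·(17, 43) = (2.15, 2.85)
Step 2: at (2.15, 2.85), ∇f = (11.45, 24.95) → (2.15, 2.85) − 0.05·(11.45, 24.95) = (1.5775, 1.6025)

(1.5775, 1.6025)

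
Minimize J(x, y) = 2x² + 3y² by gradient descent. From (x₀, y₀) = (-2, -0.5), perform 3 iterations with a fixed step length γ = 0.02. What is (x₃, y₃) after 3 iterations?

(-1.557376, -0.340736)

∇J = (4x, 6y)
Step 1: at (-2, -0.5), ∇J = (-8, -3) → (-2, -0.5) − 0.02·(-8, -3) = (-1.84, -0.44)
Step 2: at (-1.84, -0.44), ∇J = (-7.36, -2.64) → (-1.84, -0.44) − 0.02·(-7.36, -2.64) = (-1.6928, -0.3872)
Step 3: at (-1.6928, -0.3872), ∇J = (-6.7712, -2.3232) → (-1.6928, -0.3872) − 0.02·(-6.7712, -2.3232) = (-1.557376, -0.340736)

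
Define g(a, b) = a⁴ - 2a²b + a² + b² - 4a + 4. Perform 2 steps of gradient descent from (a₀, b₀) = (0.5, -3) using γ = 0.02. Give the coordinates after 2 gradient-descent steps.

(0.38771144, -2.747804)

∇g = (4a³ - 4ab + 2a - 4, -2a² + 2b)
(a₁, b₁) = (0.5, -3) − 0.02·(3.5, -6.5) = (0.43, -2.87)
(a₂, b₂) = (0.43, -2.87) − 0.02·(2.114428, -6.1098) = (0.38771144, -2.747804)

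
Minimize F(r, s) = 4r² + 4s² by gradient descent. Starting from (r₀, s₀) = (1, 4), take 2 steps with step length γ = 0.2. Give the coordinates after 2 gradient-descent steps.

(0.36, 1.44)

∇F = (8r, 8s)
(r₁, s₁) = (1, 4) − 0.2·(8, 32) = (-0.6, -2.4)
(r₂, s₂) = (-0.6, -2.4) − 0.2·(-4.8, -19.2) = (0.36, 1.44)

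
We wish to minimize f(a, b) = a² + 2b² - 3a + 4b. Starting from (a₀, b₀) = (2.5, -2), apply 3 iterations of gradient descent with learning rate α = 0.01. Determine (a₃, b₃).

∇f = (2a - 3, 4b + 4)
(a₁, b₁) = (2.5, -2) − 0.01·(2, -4) = (2.48, -1.96)
(a₂, b₂) = (2.48, -1.96) − 0.01·(1.96, -3.84) = (2.4604, -1.9216)
(a₃, b₃) = (2.4604, -1.9216) − 0.01·(1.9208, -3.6864) = (2.441192, -1.884736)

(2.441192, -1.884736)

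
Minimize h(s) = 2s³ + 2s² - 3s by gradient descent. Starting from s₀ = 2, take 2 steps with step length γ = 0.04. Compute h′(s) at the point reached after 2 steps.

2.209055625216

h′(s) = 6s² + 4s - 3
Step 1: h′(2) = 29; s₁ = 2 − 0.04·29 = 0.84
Step 2: h′(0.84) = 4.5936; s₂ = 0.84 − 0.04·4.5936 = 0.656256
h′(s) at (0.656256) = 2.209055625216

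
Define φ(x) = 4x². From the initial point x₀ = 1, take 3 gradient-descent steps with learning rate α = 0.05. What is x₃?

0.216

φ′(x) = 8x
x₁ = 1 − 0.05·8 = 0.6
x₂ = 0.6 − 0.05·4.8 = 0.36
x₃ = 0.36 − 0.05·2.88 = 0.216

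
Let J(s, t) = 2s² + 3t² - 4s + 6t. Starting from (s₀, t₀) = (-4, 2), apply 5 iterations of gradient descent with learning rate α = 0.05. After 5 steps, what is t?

-0.49579

∇J = (4s - 4, 6t + 6)
Step 1: at (-4, 2), ∇J = (-20, 18) → (-4, 2) − 0.05·(-20, 18) = (-3, 1.1)
Step 2: at (-3, 1.1), ∇J = (-16, 12.6) → (-3, 1.1) − 0.05·(-16, 12.6) = (-2.2, 0.47)
Step 3: at (-2.2, 0.47), ∇J = (-12.8, 8.82) → (-2.2, 0.47) − 0.05·(-12.8, 8.82) = (-1.56, 0.029)
Step 4: at (-1.56, 0.029), ∇J = (-10.24, 6.174) → (-1.56, 0.029) − 0.05·(-10.24, 6.174) = (-1.048, -0.2797)
Step 5: at (-1.048, -0.2797), ∇J = (-8.192, 4.3218) → (-1.048, -0.2797) − 0.05·(-8.192, 4.3218) = (-0.6384, -0.49579)
t = -0.49579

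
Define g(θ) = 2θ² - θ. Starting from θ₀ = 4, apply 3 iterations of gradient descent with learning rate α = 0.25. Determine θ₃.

g′(θ) = 4θ - 1
θ₁ = 4 − 0.25·15 = 0.25
θ₂ = 0.25 − 0.25·0 = 0.25
θ₃ = 0.25 − 0.25·0 = 0.25

0.25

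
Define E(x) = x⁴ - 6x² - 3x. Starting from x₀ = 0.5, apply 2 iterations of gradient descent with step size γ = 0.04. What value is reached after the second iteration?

1.26836736

E′(x) = 4x³ - 12x - 3
x₁ = 0.5 − 0.04·(-8.5) = 0.84
x₂ = 0.84 − 0.04·(-10.709184) = 1.26836736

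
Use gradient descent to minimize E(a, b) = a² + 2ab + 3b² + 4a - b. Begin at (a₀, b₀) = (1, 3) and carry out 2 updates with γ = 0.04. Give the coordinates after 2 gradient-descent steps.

∇E = (2a + 2b + 4, 2a + 6b - 1)
Step 1: at (1, 3), ∇E = (12, 19) → (1, 3) − 0.04·(12, 19) = (0.52, 2.24)
Step 2: at (0.52, 2.24), ∇E = (9.52, 13.48) → (0.52, 2.24) − 0.04·(9.52, 13.48) = (0.1392, 1.7008)

(0.1392, 1.7008)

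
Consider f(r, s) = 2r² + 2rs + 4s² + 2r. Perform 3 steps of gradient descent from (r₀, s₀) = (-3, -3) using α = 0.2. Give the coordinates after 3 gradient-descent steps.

(0.04, 1.752)

∇f = (4r + 2s + 2, 2r + 8s)
Step 1: at (-3, -3), ∇f = (-16, -30) → (-3, -3) − 0.2·(-16, -30) = (0.2, 3)
Step 2: at (0.2, 3), ∇f = (8.8, 24.4) → (0.2, 3) − 0.2·(8.8, 24.4) = (-1.56, -1.88)
Step 3: at (-1.56, -1.88), ∇f = (-8, -18.16) → (-1.56, -1.88) − 0.2·(-8, -18.16) = (0.04, 1.752)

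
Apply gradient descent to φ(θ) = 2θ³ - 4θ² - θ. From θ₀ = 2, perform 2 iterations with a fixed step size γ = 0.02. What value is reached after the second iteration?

φ′(θ) = 6θ² - 8θ - 1
θ₁ = 2 − 0.02·7 = 1.86
θ₂ = 1.86 − 0.02·4.8776 = 1.762448

1.762448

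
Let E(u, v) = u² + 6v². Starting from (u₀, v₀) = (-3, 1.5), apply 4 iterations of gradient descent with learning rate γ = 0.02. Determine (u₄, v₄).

(-2.54803968, 0.50043264)

∇E = (2u, 12v)
(u₁, v₁) = (-3, 1.5) − 0.02·(-6, 18) = (-2.88, 1.14)
(u₂, v₂) = (-2.88, 1.14) − 0.02·(-5.76, 13.68) = (-2.7648, 0.8664)
(u₃, v₃) = (-2.7648, 0.8664) − 0.02·(-5.5296, 10.3968) = (-2.654208, 0.658464)
(u₄, v₄) = (-2.654208, 0.658464) − 0.02·(-5.308416, 7.901568) = (-2.54803968, 0.50043264)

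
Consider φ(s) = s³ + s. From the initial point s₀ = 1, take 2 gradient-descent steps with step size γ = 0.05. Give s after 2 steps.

0.654

φ′(s) = 3s² + 1
Step 1: φ′(1) = 4; s₁ = 1 − 0.05·4 = 0.8
Step 2: φ′(0.8) = 2.92; s₂ = 0.8 − 0.05·2.92 = 0.654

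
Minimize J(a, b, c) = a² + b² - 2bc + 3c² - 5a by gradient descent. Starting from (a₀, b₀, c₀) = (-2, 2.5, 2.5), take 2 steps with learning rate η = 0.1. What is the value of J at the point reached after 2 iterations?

5.9044

∇J = (2a - 5, 2b - 2c, -2b + 6c)
(a₁, b₁, c₁) = (-2, 2.5, 2.5) − 0.1·(-9, 0, 10) = (-1.1, 2.5, 1.5)
(a₂, b₂, c₂) = (-1.1, 2.5, 1.5) − 0.1·(-7.2, 2, 4) = (-0.38, 2.3, 1.1)
J(-0.38, 2.3, 1.1) = 5.9044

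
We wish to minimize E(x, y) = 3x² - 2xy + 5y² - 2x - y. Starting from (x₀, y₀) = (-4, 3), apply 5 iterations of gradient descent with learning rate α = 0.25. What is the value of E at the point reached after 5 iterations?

∇E = (6x - 2y - 2, -2x + 10y - 1)
Step 1: at (-4, 3), ∇E = (-32, 37) → (-4, 3) − 0.25·(-32, 37) = (4, -6.25)
Step 2: at (4, -6.25), ∇E = (34.5, -71.5) → (4, -6.25) − 0.25·(34.5, -71.5) = (-4.625, 11.625)
Step 3: at (-4.625, 11.625), ∇E = (-53, 124.5) → (-4.625, 11.625) − 0.25·(-53, 124.5) = (8.625, -19.5)
Step 4: at (8.625, -19.5), ∇E = (88.75, -213.25) → (8.625, -19.5) − 0.25·(88.75, -213.25) = (-13.5625, 33.8125)
Step 5: at (-13.5625, 33.8125), ∇E = (-151, 364.25) → (-13.5625, 33.8125) − 0.25·(-151, 364.25) = (24.1875, -57.25)
E(24.1875, -57.25) = 20921.26171875

20921.26171875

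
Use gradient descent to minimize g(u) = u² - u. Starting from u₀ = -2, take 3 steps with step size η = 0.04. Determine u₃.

-1.44672

g′(u) = 2u - 1
u₁ = -2 − 0.04·(-5) = -1.8
u₂ = -1.8 − 0.04·(-4.6) = -1.616
u₃ = -1.616 − 0.04·(-4.232) = -1.44672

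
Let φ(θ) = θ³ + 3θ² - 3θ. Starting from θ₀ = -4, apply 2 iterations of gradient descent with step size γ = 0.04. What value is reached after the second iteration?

φ′(θ) = 3θ² + 6θ - 3
Step 1: φ′(-4) = 21; θ₁ = -4 − 0.04·21 = -4.84
Step 2: φ′(-4.84) = 38.2368; θ₂ = -4.84 − 0.04·38.2368 = -6.369472

-6.369472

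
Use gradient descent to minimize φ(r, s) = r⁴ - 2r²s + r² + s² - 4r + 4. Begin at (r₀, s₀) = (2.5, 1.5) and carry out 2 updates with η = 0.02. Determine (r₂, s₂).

(1.46912984, 1.716036)

∇φ = (4r³ - 4rs + 2r - 4, -2r² + 2s)
(r₁, s₁) = (2.5, 1.5) − 0.02·(48.5, -9.5) = (1.53, 1.69)
(r₂, s₂) = (1.53, 1.69) − 0.02·(3.043508, -1.3018) = (1.46912984, 1.716036)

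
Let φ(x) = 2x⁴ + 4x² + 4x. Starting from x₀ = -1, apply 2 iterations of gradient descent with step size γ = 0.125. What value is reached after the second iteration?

-0.625

φ′(x) = 8x³ + 8x + 4
x₁ = -1 − 0.125·(-12) = 0.5
x₂ = 0.5 − 0.125·9 = -0.625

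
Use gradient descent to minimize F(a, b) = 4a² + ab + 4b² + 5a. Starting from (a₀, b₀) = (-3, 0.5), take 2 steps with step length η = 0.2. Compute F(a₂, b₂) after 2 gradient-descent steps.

2.2448

∇F = (8a + b + 5, a + 8b)
(a₁, b₁) = (-3, 0.5) − 0.2·(-18.5, 1) = (0.7, 0.3)
(a₂, b₂) = (0.7, 0.3) − 0.2·(10.9, 3.1) = (-1.48, -0.32)
F(-1.48, -0.32) = 2.2448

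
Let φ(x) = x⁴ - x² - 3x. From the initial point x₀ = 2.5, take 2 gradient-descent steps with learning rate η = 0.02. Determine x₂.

φ′(x) = 4x³ - 2x - 3
Step 1: φ′(2.5) = 54.5; x₁ = 2.5 − 0.02·54.5 = 1.41
Step 2: φ′(1.41) = 5.392884; x₂ = 1.41 − 0.02·5.392884 = 1.30214232

1.30214232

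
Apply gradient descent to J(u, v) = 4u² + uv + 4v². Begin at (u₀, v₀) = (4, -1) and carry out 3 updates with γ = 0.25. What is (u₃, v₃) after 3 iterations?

(-3.984375, -1.875)

∇J = (8u + v, u + 8v)
Step 1: at (4, -1), ∇J = (31, -4) → (4, -1) − 0.25·(31, -4) = (-3.75, 0)
Step 2: at (-3.75, 0), ∇J = (-30, -3.75) → (-3.75, 0) − 0.25·(-30, -3.75) = (3.75, 0.9375)
Step 3: at (3.75, 0.9375), ∇J = (30.9375, 11.25) → (3.75, 0.9375) − 0.25·(30.9375, 11.25) = (-3.984375, -1.875)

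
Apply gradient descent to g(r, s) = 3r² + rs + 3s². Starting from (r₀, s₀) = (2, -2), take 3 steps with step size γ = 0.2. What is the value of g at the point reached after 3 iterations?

0

∇g = (6r + s, r + 6s)
Step 1: at (2, -2), ∇g = (10, -10) → (2, -2) − 0.2·(10, -10) = (0, 0)
Step 2: at (0, 0), ∇g = (0, 0) → (0, 0) − 0.2·(0, 0) = (0, 0)
Step 3: at (0, 0), ∇g = (0, 0) → (0, 0) − 0.2·(0, 0) = (0, 0)
g(0, 0) = 0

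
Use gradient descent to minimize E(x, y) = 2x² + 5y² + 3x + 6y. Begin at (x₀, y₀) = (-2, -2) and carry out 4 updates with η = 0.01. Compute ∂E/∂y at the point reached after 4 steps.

-9.1854

∇E = (4x + 3, 10y + 6)
Step 1: at (-2, -2), ∇E = (-5, -14) → (-2, -2) − 0.01·(-5, -14) = (-1.95, -1.86)
Step 2: at (-1.95, -1.86), ∇E = (-4.8, -12.6) → (-1.95, -1.86) − 0.01·(-4.8, -12.6) = (-1.902, -1.734)
Step 3: at (-1.902, -1.734), ∇E = (-4.608, -11.34) → (-1.902, -1.734) − 0.01·(-4.608, -11.34) = (-1.85592, -1.6206)
Step 4: at (-1.85592, -1.6206), ∇E = (-4.42368, -10.206) → (-1.85592, -1.6206) − 0.01·(-4.42368, -10.206) = (-1.8116832, -1.51854)
∂E/∂y at (-1.8116832, -1.51854) = -9.1854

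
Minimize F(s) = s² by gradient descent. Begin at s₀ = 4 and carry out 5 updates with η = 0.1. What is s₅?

F′(s) = 2s
s₁ = 4 − 0.1·8 = 3.2
s₂ = 3.2 − 0.1·6.4 = 2.56
s₃ = 2.56 − 0.1·5.12 = 2.048
s₄ = 2.048 − 0.1·4.096 = 1.6384
s₅ = 1.6384 − 0.1·3.2768 = 1.31072

1.31072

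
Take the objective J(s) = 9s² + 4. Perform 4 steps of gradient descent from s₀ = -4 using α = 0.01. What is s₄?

J′(s) = 18s
s₁ = -4 − 0.01·(-72) = -3.28
s₂ = -3.28 − 0.01·(-59.04) = -2.6896
s₃ = -2.6896 − 0.01·(-48.4128) = -2.205472
s₄ = -2.205472 − 0.01·(-39.698496) = -1.80848704

-1.80848704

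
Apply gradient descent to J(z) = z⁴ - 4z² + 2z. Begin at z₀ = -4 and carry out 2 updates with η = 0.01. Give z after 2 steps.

-1.71680992

J′(z) = 4z³ - 8z + 2
z₁ = -4 − 0.01·(-222) = -1.78
z₂ = -1.78 − 0.01·(-6.319008) = -1.71680992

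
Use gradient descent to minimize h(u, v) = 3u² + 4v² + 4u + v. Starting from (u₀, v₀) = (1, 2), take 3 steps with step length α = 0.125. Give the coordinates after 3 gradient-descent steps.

∇h = (6u + 4, 8v + 1)
Step 1: at (1, 2), ∇h = (10, 17) → (1, 2) − 0.125·(10, 17) = (-0.25, -0.125)
Step 2: at (-0.25, -0.125), ∇h = (2.5, 0) → (-0.25, -0.125) − 0.125·(2.5, 0) = (-0.5625, -0.125)
Step 3: at (-0.5625, -0.125), ∇h = (0.625, 0) → (-0.5625, -0.125) − 0.125·(0.625, 0) = (-0.640625, -0.125)

(-0.640625, -0.125)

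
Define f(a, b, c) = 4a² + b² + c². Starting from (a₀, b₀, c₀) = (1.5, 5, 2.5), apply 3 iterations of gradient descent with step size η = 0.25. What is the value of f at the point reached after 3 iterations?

9.48828125

∇f = (8a, 2b, 2c)
(a₁, b₁, c₁) = (1.5, 5, 2.5) − 0.25·(12, 10, 5) = (-1.5, 2.5, 1.25)
(a₂, b₂, c₂) = (-1.5, 2.5, 1.25) − 0.25·(-12, 5, 2.5) = (1.5, 1.25, 0.625)
(a₃, b₃, c₃) = (1.5, 1.25, 0.625) − 0.25·(12, 2.5, 1.25) = (-1.5, 0.625, 0.3125)
f(-1.5, 0.625, 0.3125) = 9.48828125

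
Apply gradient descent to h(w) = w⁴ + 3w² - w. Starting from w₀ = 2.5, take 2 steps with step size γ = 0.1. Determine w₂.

52.67635

h′(w) = 4w³ + 6w - 1
w₁ = 2.5 − 0.1·76.5 = -5.15
w₂ = -5.15 − 0.1·(-578.2635) = 52.67635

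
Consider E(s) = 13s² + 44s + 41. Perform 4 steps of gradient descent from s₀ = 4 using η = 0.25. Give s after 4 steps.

5207.125

E′(s) = 26s + 44
Step 1: E′(4) = 148; s₁ = 4 − 0.25·148 = -33
Step 2: E′(-33) = -814; s₂ = -33 − 0.25·(-814) = 170.5
Step 3: E′(170.5) = 4477; s₃ = 170.5 − 0.25·4477 = -948.75
Step 4: E′(-948.75) = -24623.5; s₄ = -948.75 − 0.25·(-24623.5) = 5207.125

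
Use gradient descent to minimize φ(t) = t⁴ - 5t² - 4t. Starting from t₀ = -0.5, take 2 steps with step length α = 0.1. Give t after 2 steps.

-0.63345

φ′(t) = 4t³ - 10t - 4
t₁ = -0.5 − 0.1·0.5 = -0.55
t₂ = -0.55 − 0.1·0.8345 = -0.63345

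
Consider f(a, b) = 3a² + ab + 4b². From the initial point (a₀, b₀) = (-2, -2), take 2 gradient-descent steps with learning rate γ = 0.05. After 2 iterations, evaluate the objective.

4.1179

∇f = (6a + b, a + 8b)
Step 1: at (-2, -2), ∇f = (-14, -18) → (-2, -2) − 0.05·(-14, -18) = (-1.3, -1.1)
Step 2: at (-1.3, -1.1), ∇f = (-8.9, -10.1) → (-1.3, -1.1) − 0.05·(-8.9, -10.1) = (-0.855, -0.595)
f(-0.855, -0.595) = 4.1179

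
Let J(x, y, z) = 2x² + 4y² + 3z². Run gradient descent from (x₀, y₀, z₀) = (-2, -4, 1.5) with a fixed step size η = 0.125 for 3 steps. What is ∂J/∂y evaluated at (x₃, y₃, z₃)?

0

∇J = (4x, 8y, 6z)
(x₁, y₁, z₁) = (-2, -4, 1.5) − 0.125·(-8, -32, 9) = (-1, 0, 0.375)
(x₂, y₂, z₂) = (-1, 0, 0.375) − 0.125·(-4, 0, 2.25) = (-0.5, 0, 0.09375)
(x₃, y₃, z₃) = (-0.5, 0, 0.09375) − 0.125·(-2, 0, 0.5625) = (-0.25, 0, 0.0234375)
∂J/∂y at (-0.25, 0, 0.0234375) = 0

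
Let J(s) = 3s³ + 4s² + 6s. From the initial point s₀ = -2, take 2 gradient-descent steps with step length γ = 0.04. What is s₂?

-5.634176

J′(s) = 9s² + 8s + 6
Step 1: J′(-2) = 26; s₁ = -2 − 0.04·26 = -3.04
Step 2: J′(-3.04) = 64.8544; s₂ = -3.04 − 0.04·64.8544 = -5.634176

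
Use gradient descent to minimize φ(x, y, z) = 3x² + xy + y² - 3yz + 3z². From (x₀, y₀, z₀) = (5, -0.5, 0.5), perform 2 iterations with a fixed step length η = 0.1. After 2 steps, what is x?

0.895

∇φ = (6x + y, x + 2y - 3z, -3y + 6z)
Step 1: at (5, -0.5, 0.5), ∇φ = (29.5, 2.5, 4.5) → (5, -0.5, 0.5) − 0.1·(29.5, 2.5, 4.5) = (2.05, -0.75, 0.05)
Step 2: at (2.05, -0.75, 0.05), ∇φ = (11.55, 0.4, 2.55) → (2.05, -0.75, 0.05) − 0.1·(11.55, 0.4, 2.55) = (0.895, -0.79, -0.205)
x = 0.895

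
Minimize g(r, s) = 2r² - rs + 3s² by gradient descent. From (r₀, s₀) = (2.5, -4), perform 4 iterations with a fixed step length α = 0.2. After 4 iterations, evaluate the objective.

0.00288768

∇g = (4r - s, -r + 6s)
(r₁, s₁) = (2.5, -4) − 0.2·(14, -26.5) = (-0.3, 1.3)
(r₂, s₂) = (-0.3, 1.3) − 0.2·(-2.5, 8.1) = (0.2, -0.32)
(r₃, s₃) = (0.2, -0.32) − 0.2·(1.12, -2.12) = (-0.024, 0.104)
(r₄, s₄) = (-0.024, 0.104) − 0.2·(-0.2, 0.648) = (0.016, -0.0256)
g(0.016, -0.0256) = 0.00288768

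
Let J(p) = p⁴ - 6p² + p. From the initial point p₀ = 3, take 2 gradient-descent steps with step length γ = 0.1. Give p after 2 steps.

J′(p) = 4p³ - 12p + 1
Step 1: J′(3) = 73; p₁ = 3 − 0.1·73 = -4.3
Step 2: J′(-4.3) = -265.428; p₂ = -4.3 − 0.1·(-265.428) = 22.2428

22.2428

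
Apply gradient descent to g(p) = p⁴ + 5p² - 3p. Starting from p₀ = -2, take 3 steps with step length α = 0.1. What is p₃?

g′(p) = 4p³ + 10p - 3
Step 1: g′(-2) = -55; p₁ = -2 − 0.1·(-55) = 3.5
Step 2: g′(3.5) = 203.5; p₂ = 3.5 − 0.1·203.5 = -16.85
Step 3: g′(-16.85) = -19307.8765; p₃ = -16.85 − 0.1·(-19307.8765) = 1913.93765

1913.93765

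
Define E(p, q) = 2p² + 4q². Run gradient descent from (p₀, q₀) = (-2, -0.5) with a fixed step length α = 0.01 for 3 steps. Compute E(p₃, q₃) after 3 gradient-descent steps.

6.868417318912

∇E = (4p, 8q)
Step 1: at (-2, -0.5), ∇E = (-8, -4) → (-2, -0.5) − 0.01·(-8, -4) = (-1.92, -0.46)
Step 2: at (-1.92, -0.46), ∇E = (-7.68, -3.68) → (-1.92, -0.46) − 0.01·(-7.68, -3.68) = (-1.8432, -0.4232)
Step 3: at (-1.8432, -0.4232), ∇E = (-7.3728, -3.3856) → (-1.8432, -0.4232) − 0.01·(-7.3728, -3.3856) = (-1.769472, -0.389344)
E(-1.769472, -0.389344) = 6.868417318912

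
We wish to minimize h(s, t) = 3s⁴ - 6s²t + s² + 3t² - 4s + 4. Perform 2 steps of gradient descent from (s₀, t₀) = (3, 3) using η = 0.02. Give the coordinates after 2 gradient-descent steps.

(-1.83609856, 3.495552)

∇h = (12s³ - 12st + 2s - 4, -6s² + 6t)
Step 1: at (3, 3), ∇h = (218, -36) → (3, 3) − 0.02·(218, -36) = (-1.36, 3.72)
Step 2: at (-1.36, 3.72), ∇h = (23.804928, 11.2224) → (-1.36, 3.72) − 0.02·(23.804928, 11.2224) = (-1.83609856, 3.495552)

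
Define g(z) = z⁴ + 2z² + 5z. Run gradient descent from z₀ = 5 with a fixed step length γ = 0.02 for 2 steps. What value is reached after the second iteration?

8.15

g′(z) = 4z³ + 4z + 5
Step 1: g′(5) = 525; z₁ = 5 − 0.02·525 = -5.5
Step 2: g′(-5.5) = -682.5; z₂ = -5.5 − 0.02·(-682.5) = 8.15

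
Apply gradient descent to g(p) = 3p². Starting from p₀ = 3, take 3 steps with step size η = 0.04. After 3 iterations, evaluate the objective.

g′(p) = 6p
p₁ = 3 − 0.04·18 = 2.28
p₂ = 2.28 − 0.04·13.68 = 1.7328
p₃ = 1.7328 − 0.04·10.3968 = 1.316928
g(1.316928) = 5.202898071552

5.202898071552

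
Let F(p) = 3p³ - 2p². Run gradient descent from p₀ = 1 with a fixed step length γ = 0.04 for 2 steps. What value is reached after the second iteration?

F′(p) = 9p² - 4p
p₁ = 1 − 0.04·5 = 0.8
p₂ = 0.8 − 0.04·2.56 = 0.6976

0.6976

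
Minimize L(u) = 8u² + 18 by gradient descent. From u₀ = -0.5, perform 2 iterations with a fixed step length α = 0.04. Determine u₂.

L′(u) = 16u
Step 1: L′(-0.5) = -8; u₁ = -0.5 − 0.04·(-8) = -0.18
Step 2: L′(-0.18) = -2.88; u₂ = -0.18 − 0.04·(-2.88) = -0.0648

-0.0648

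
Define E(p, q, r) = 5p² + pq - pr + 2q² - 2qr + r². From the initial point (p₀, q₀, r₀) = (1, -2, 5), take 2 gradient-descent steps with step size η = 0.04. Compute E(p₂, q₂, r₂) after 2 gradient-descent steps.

23.2238336

∇E = (10p + q - r, p + 4q - 2r, -p - 2q + 2r)
(p₁, q₁, r₁) = (1, -2, 5) − 0.04·(3, -17, 13) = (0.88, -1.32, 4.48)
(p₂, q₂, r₂) = (0.88, -1.32, 4.48) − 0.04·(3, -13.36, 10.72) = (0.76, -0.7856, 4.0512)
E(0.76, -0.7856, 4.0512) = 23.2238336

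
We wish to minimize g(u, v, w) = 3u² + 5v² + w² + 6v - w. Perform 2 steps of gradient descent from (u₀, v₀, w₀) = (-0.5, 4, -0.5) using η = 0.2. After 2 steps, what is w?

0.14

∇g = (6u, 10v + 6, 2w - 1)
Step 1: at (-0.5, 4, -0.5), ∇g = (-3, 46, -2) → (-0.5, 4, -0.5) − 0.2·(-3, 46, -2) = (0.1, -5.2, -0.1)
Step 2: at (0.1, -5.2, -0.1), ∇g = (0.6, -46, -1.2) → (0.1, -5.2, -0.1) − 0.2·(0.6, -46, -1.2) = (-0.02, 4, 0.14)
w = 0.14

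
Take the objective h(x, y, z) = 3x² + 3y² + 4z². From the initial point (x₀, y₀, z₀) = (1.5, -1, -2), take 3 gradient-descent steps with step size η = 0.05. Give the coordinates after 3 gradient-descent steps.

∇h = (6x, 6y, 8z)
Step 1: at (1.5, -1, -2), ∇h = (9, -6, -16) → (1.5, -1, -2) − 0.05·(9, -6, -16) = (1.05, -0.7, -1.2)
Step 2: at (1.05, -0.7, -1.2), ∇h = (6.3, -4.2, -9.6) → (1.05, -0.7, -1.2) − 0.05·(6.3, -4.2, -9.6) = (0.735, -0.49, -0.72)
Step 3: at (0.735, -0.49, -0.72), ∇h = (4.41, -2.94, -5.76) → (0.735, -0.49, -0.72) − 0.05·(4.41, -2.94, -5.76) = (0.5145, -0.343, -0.432)

(0.5145, -0.343, -0.432)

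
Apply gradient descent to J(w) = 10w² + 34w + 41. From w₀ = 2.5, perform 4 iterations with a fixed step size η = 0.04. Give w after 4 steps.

-1.69328

J′(w) = 20w + 34
Step 1: J′(2.5) = 84; w₁ = 2.5 − 0.04·84 = -0.86
Step 2: J′(-0.86) = 16.8; w₂ = -0.86 − 0.04·16.8 = -1.532
Step 3: J′(-1.532) = 3.36; w₃ = -1.532 − 0.04·3.36 = -1.6664
Step 4: J′(-1.6664) = 0.672; w₄ = -1.6664 − 0.04·0.672 = -1.69328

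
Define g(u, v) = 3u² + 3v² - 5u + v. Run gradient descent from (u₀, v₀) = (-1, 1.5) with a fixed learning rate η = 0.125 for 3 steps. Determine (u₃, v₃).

(0.8046875, -0.140625)

∇g = (6u - 5, 6v + 1)
(u₁, v₁) = (-1, 1.5) − 0.125·(-11, 10) = (0.375, 0.25)
(u₂, v₂) = (0.375, 0.25) − 0.125·(-2.75, 2.5) = (0.71875, -0.0625)
(u₃, v₃) = (0.71875, -0.0625) − 0.125·(-0.6875, 0.625) = (0.8046875, -0.140625)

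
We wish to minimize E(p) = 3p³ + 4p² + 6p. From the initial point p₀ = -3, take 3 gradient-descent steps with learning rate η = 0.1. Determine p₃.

E′(p) = 9p² + 8p + 6
p₁ = -3 − 0.1·63 = -9.3
p₂ = -9.3 − 0.1·710.01 = -80.301
p₃ = -80.301 − 0.1·57397.847409 = -5820.0857409

-5820.0857409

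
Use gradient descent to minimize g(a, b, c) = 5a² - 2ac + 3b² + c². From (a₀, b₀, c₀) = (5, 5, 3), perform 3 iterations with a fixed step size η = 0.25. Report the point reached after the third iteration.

(-17, -0.625, 5)

∇g = (10a - 2c, 6b, -2a + 2c)
Step 1: at (5, 5, 3), ∇g = (44, 30, -4) → (5, 5, 3) − 0.25·(44, 30, -4) = (-6, -2.5, 4)
Step 2: at (-6, -2.5, 4), ∇g = (-68, -15, 20) → (-6, -2.5, 4) − 0.25·(-68, -15, 20) = (11, 1.25, -1)
Step 3: at (11, 1.25, -1), ∇g = (112, 7.5, -24) → (11, 1.25, -1) − 0.25·(112, 7.5, -24) = (-17, -0.625, 5)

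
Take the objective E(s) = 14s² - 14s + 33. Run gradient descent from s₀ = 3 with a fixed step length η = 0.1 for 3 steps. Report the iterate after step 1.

E′(s) = 28s - 14
s₁ = 3 − 0.1·70 = -4

-4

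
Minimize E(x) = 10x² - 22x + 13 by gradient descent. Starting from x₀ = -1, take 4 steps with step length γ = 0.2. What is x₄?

E′(x) = 20x - 22
x₁ = -1 − 0.2·(-42) = 7.4
x₂ = 7.4 − 0.2·126 = -17.8
x₃ = -17.8 − 0.2·(-378) = 57.8
x₄ = 57.8 − 0.2·1134 = -169

-169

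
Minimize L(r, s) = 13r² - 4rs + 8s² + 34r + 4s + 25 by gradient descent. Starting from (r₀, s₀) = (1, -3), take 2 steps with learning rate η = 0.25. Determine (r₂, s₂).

∇L = (26r - 4s + 34, -4r + 16s + 4)
Step 1: at (1, -3), ∇L = (72, -48) → (1, -3) − 0.25·(72, -48) = (-17, 9)
Step 2: at (-17, 9), ∇L = (-444, 216) → (-17, 9) − 0.25·(-444, 216) = (94, -45)

(94, -45)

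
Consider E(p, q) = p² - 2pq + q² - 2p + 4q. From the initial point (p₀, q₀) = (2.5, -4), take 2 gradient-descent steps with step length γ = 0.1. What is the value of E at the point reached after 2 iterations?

-0.91

∇E = (2p - 2q - 2, -2p + 2q + 4)
(p₁, q₁) = (2.5, -4) − 0.1·(11, -9) = (1.4, -3.1)
(p₂, q₂) = (1.4, -3.1) − 0.1·(7, -5) = (0.7, -2.6)
E(0.7, -2.6) = -0.91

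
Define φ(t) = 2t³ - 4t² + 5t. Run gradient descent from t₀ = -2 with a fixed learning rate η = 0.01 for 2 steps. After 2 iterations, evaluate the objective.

-109.73016615696675

φ′(t) = 6t² - 8t + 5
Step 1: φ′(-2) = 45; t₁ = -2 − 0.01·45 = -2.45
Step 2: φ′(-2.45) = 60.615; t₂ = -2.45 − 0.01·60.615 = -3.05615
φ(-3.05615) = -109.73016615696675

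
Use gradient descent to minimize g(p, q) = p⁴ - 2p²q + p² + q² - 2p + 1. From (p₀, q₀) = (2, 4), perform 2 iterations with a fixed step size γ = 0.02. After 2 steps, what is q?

∇g = (4p³ - 4pq + 2p - 2, -2p² + 2q)
(p₁, q₁) = (2, 4) − 0.02·(2, 0) = (1.96, 4)
(p₂, q₂) = (1.96, 4) − 0.02·(0.678144, 0.3168) = (1.94643712, 3.993664)
q = 3.993664

3.993664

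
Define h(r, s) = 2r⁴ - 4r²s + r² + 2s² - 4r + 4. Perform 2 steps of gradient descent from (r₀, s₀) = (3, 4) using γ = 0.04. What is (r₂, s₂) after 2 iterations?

∇h = (8r³ - 8rs + 2r - 4, -4r² + 4s)
Step 1: at (3, 4), ∇h = (122, -20) → (3, 4) − 0.04·(122, -20) = (-1.88, 4.8)
Step 2: at (-1.88, 4.8), ∇h = (11.274624, 5.0624) → (-1.88, 4.8) − 0.04·(11.274624, 5.0624) = (-2.33098496, 4.597504)

(-2.33098496, 4.597504)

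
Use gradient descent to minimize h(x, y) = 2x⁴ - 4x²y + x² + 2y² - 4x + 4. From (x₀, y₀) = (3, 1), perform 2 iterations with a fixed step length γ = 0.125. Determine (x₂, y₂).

∇h = (8x³ - 8xy + 2x - 4, -4x² + 4y)
(x₁, y₁) = (3, 1) − 0.125·(194, -32) = (-21.25, 5)
(x₂, y₂) = (-21.25, 5) − 0.125·(-75962.125, -1786.25) = (9474.015625, 228.28125)

(9474.015625, 228.28125)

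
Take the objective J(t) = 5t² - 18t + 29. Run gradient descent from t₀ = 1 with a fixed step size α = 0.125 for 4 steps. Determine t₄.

J′(t) = 10t - 18
Step 1: J′(1) = -8; t₁ = 1 − 0.125·(-8) = 2
Step 2: J′(2) = 2; t₂ = 2 − 0.125·2 = 1.75
Step 3: J′(1.75) = -0.5; t₃ = 1.75 − 0.125·(-0.5) = 1.8125
Step 4: J′(1.8125) = 0.125; t₄ = 1.8125 − 0.125·0.125 = 1.796875

1.796875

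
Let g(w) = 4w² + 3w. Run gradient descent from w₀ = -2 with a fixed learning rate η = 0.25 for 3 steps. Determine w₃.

1.25

g′(w) = 8w + 3
Step 1: g′(-2) = -13; w₁ = -2 − 0.25·(-13) = 1.25
Step 2: g′(1.25) = 13; w₂ = 1.25 − 0.25·13 = -2
Step 3: g′(-2) = -13; w₃ = -2 − 0.25·(-13) = 1.25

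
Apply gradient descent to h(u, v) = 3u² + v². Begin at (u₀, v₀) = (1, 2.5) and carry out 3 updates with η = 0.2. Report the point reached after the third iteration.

∇h = (6u, 2v)
(u₁, v₁) = (1, 2.5) − 0.2·(6, 5) = (-0.2, 1.5)
(u₂, v₂) = (-0.2, 1.5) − 0.2·(-1.2, 3) = (0.04, 0.9)
(u₃, v₃) = (0.04, 0.9) − 0.2·(0.24, 1.8) = (-0.008, 0.54)

(-0.008, 0.54)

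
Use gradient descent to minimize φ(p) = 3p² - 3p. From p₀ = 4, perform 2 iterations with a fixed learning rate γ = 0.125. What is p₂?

0.71875

φ′(p) = 6p - 3
Step 1: φ′(4) = 21; p₁ = 4 − 0.125·21 = 1.375
Step 2: φ′(1.375) = 5.25; p₂ = 1.375 − 0.125·5.25 = 0.71875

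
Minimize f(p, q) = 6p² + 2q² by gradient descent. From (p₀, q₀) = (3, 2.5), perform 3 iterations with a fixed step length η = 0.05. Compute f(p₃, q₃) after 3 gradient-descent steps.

∇f = (12p, 4q)
(p₁, q₁) = (3, 2.5) − 0.05·(36, 10) = (1.2, 2)
(p₂, q₂) = (1.2, 2) − 0.05·(14.4, 8) = (0.48, 1.6)
(p₃, q₃) = (0.48, 1.6) − 0.05·(5.76, 6.4) = (0.192, 1.28)
f(0.192, 1.28) = 3.497984

3.497984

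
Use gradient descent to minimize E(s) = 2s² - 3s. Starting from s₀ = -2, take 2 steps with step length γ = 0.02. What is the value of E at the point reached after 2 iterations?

E′(s) = 4s - 3
s₁ = -2 − 0.02·(-11) = -1.78
s₂ = -1.78 − 0.02·(-10.12) = -1.5776
E(-1.5776) = 9.71044352

9.71044352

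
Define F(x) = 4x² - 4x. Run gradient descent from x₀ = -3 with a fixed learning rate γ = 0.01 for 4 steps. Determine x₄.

F′(x) = 8x - 4
Step 1: F′(-3) = -28; x₁ = -3 − 0.01·(-28) = -2.72
Step 2: F′(-2.72) = -25.76; x₂ = -2.72 − 0.01·(-25.76) = -2.4624
Step 3: F′(-2.4624) = -23.6992; x₃ = -2.4624 − 0.01·(-23.6992) = -2.225408
Step 4: F′(-2.225408) = -21.803264; x₄ = -2.225408 − 0.01·(-21.803264) = -2.00737536

-2.00737536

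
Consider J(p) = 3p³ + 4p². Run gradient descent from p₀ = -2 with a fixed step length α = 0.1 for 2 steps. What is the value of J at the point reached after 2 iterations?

-9611.264

J′(p) = 9p² + 8p
p₁ = -2 − 0.1·20 = -4
p₂ = -4 − 0.1·112 = -15.2
J(-15.2) = -9611.264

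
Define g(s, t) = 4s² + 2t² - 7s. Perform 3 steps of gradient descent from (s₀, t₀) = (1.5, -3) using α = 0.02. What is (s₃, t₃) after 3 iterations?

∇g = (8s - 7, 4t)
(s₁, t₁) = (1.5, -3) − 0.02·(5, -12) = (1.4, -2.76)
(s₂, t₂) = (1.4, -2.76) − 0.02·(4.2, -11.04) = (1.316, -2.5392)
(s₃, t₃) = (1.316, -2.5392) − 0.02·(3.528, -10.1568) = (1.24544, -2.336064)

(1.24544, -2.336064)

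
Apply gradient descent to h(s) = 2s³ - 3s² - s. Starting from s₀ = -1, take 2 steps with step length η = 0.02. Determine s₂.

-1.525008

h′(s) = 6s² - 6s - 1
Step 1: h′(-1) = 11; s₁ = -1 − 0.02·11 = -1.22
Step 2: h′(-1.22) = 15.2504; s₂ = -1.22 − 0.02·15.2504 = -1.525008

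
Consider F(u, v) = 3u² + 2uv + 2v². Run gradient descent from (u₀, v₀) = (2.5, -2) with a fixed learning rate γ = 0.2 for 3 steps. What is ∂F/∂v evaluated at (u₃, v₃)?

∇F = (6u + 2v, 2u + 4v)
Step 1: at (2.5, -2), ∇F = (11, -3) → (2.5, -2) − 0.2·(11, -3) = (0.3, -1.4)
Step 2: at (0.3, -1.4), ∇F = (-1, -5) → (0.3, -1.4) − 0.2·(-1, -5) = (0.5, -0.4)
Step 3: at (0.5, -0.4), ∇F = (2.2, -0.6) → (0.5, -0.4) − 0.2·(2.2, -0.6) = (0.06, -0.28)
∂F/∂v at (0.06, -0.28) = -1

-1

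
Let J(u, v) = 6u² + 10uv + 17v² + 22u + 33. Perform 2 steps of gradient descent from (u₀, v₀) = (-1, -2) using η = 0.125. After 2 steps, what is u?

∇J = (12u + 10v + 22, 10u + 34v)
(u₁, v₁) = (-1, -2) − 0.125·(-10, -78) = (0.25, 7.75)
(u₂, v₂) = (0.25, 7.75) − 0.125·(102.5, 266) = (-12.5625, -25.5)
u = -12.5625

-12.5625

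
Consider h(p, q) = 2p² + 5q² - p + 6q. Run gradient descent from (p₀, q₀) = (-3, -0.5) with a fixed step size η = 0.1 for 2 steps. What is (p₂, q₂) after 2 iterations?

(-0.92, -0.6)

∇h = (4p - 1, 10q + 6)
Step 1: at (-3, -0.5), ∇h = (-13, 1) → (-3, -0.5) − 0.1·(-13, 1) = (-1.7, -0.6)
Step 2: at (-1.7, -0.6), ∇h = (-7.8, 0) → (-1.7, -0.6) − 0.1·(-7.8, 0) = (-0.92, -0.6)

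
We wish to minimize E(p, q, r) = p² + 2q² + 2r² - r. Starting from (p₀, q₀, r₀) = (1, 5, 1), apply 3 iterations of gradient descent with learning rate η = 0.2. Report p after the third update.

∇E = (2p, 4q, 4r - 1)
(p₁, q₁, r₁) = (1, 5, 1) − 0.2·(2, 20, 3) = (0.6, 1, 0.4)
(p₂, q₂, r₂) = (0.6, 1, 0.4) − 0.2·(1.2, 4, 0.6) = (0.36, 0.2, 0.28)
(p₃, q₃, r₃) = (0.36, 0.2, 0.28) − 0.2·(0.72, 0.8, 0.12) = (0.216, 0.04, 0.256)
p = 0.216

0.216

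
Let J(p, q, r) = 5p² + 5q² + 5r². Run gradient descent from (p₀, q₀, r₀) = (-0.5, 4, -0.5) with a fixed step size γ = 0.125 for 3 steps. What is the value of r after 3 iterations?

0.0078125

∇J = (10p, 10q, 10r)
Step 1: at (-0.5, 4, -0.5), ∇J = (-5, 40, -5) → (-0.5, 4, -0.5) − 0.125·(-5, 40, -5) = (0.125, -1, 0.125)
Step 2: at (0.125, -1, 0.125), ∇J = (1.25, -10, 1.25) → (0.125, -1, 0.125) − 0.125·(1.25, -10, 1.25) = (-0.03125, 0.25, -0.03125)
Step 3: at (-0.03125, 0.25, -0.03125), ∇J = (-0.3125, 2.5, -0.3125) → (-0.03125, 0.25, -0.03125) − 0.125·(-0.3125, 2.5, -0.3125) = (0.0078125, -0.0625, 0.0078125)
r = 0.0078125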